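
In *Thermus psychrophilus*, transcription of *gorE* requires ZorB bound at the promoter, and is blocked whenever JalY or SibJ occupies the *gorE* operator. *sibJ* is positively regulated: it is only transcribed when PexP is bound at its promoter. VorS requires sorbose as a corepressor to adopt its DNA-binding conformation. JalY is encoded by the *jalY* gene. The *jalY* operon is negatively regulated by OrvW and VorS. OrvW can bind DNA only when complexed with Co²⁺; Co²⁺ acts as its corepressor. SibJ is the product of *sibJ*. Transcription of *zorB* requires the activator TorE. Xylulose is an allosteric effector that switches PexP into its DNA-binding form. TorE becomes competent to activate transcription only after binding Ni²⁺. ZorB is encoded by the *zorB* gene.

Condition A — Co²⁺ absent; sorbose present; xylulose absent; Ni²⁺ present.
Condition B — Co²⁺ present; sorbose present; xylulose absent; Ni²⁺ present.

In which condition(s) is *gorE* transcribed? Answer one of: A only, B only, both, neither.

Condition A:
Co²⁺ is absent, so OrvW is inactive.
Sorbose is present, so VorS is active.
With repressor VorS bound, *jalY* is not transcribed.
So JalY is not produced.
Xylulose is absent, so PexP is inactive.
Required activator PexP is absent, so *sibJ* is not transcribed.
So SibJ is not produced.
Ni²⁺ is present, so TorE is active.
No repressor is bound and TorE is active, so *zorB* is transcribed.
So ZorB is produced and active.
No repressor is bound and ZorB is active, so *gorE* is transcribed.
→ *gorE* is ON in A.
Condition B:
Co²⁺ is present, so OrvW is active.
Sorbose is present, so VorS is active.
With repressor OrvW bound, *jalY* is not transcribed.
So JalY is not produced.
Xylulose is absent, so PexP is inactive.
Required activator PexP is absent, so *sibJ* is not transcribed.
So SibJ is not produced.
Ni²⁺ is present, so TorE is active.
No repressor is bound and TorE is active, so *zorB* is transcribed.
So ZorB is produced and active.
No repressor is bound and ZorB is active, so *gorE* is transcribed.
→ *gorE* is ON in B.

both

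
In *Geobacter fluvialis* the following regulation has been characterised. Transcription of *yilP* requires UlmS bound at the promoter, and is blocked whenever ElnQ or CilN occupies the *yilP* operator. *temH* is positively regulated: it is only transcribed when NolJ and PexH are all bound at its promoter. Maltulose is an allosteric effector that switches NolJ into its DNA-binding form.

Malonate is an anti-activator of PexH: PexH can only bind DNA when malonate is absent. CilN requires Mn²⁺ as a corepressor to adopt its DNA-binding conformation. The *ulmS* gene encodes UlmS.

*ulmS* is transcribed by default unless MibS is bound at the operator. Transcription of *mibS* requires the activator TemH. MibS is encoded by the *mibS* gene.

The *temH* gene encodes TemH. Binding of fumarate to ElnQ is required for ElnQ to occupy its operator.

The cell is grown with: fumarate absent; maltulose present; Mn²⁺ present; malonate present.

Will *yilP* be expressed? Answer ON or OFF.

Maltulose is present, so NolJ is active.
Malonate is present, so PexH is inactive.
Required activator PexH is absent, so *temH* is not transcribed.
So TemH is not produced.
Required activator TemH is absent, so *mibS* is not transcribed.
So MibS is not produced.
With no repressor bound, *ulmS* is transcribed.
So UlmS is produced and active.
Fumarate is absent, so ElnQ is inactive.
Mn²⁺ is present, so CilN is active.
With repressor CilN bound, *yilP* is not transcribed.

OFF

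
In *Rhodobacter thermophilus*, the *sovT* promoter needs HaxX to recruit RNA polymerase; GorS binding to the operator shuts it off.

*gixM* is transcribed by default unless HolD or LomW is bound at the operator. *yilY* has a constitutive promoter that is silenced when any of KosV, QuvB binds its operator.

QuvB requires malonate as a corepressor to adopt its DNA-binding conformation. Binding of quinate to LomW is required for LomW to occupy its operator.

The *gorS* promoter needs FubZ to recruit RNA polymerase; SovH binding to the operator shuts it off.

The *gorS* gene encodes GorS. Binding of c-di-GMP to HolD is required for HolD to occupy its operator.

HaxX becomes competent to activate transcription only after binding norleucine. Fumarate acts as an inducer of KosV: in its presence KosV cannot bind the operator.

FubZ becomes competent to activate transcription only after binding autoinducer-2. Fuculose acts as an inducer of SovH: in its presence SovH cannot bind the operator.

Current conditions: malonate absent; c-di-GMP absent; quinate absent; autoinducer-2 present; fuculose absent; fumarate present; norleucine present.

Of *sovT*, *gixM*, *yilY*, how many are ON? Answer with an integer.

3

Fuculose is absent, so SovH is active.
Autoinducer-2 is present, so FubZ is active.
With repressor SovH bound, *gorS* is not transcribed.
So GorS is not produced.
Norleucine is present, so HaxX is active.
No repressor is bound and HaxX is active, so *sovT* is transcribed.
→ *sovT* is ON.
c-di-GMP is absent, so HolD is inactive.
Quinate is absent, so LomW is inactive.
With no repressor bound, *gixM* is transcribed.
→ *gixM* is ON.
Fumarate is present, so KosV is inactive.
Malonate is absent, so QuvB is inactive.
With no repressor bound, *yilY* is transcribed.
→ *yilY* is ON.
3 of the 3 genes are transcribed.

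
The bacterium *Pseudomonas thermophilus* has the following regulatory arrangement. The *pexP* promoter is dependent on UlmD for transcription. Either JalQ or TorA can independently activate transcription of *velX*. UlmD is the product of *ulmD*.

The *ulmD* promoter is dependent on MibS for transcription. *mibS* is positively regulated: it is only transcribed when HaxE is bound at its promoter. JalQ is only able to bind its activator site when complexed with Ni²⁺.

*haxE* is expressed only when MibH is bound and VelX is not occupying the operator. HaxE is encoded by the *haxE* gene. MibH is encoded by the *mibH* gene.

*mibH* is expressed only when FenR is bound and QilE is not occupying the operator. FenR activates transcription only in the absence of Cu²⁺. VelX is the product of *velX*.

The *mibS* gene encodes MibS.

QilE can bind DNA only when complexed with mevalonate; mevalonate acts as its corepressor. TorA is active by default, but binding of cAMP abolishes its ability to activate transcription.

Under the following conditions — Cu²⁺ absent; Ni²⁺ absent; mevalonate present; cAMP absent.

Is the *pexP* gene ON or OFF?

OFF

Mevalonate is present, so QilE is active.
Cu²⁺ is absent, so FenR is active.
With repressor QilE bound, *mibH* is not transcribed.
So MibH is not produced.
Ni²⁺ is absent, so JalQ is inactive.
cAMP is absent, so TorA is active.
Activator TorA is present, so *velX* is transcribed.
So VelX is produced and active.
With repressor VelX bound, *haxE* is not transcribed.
So HaxE is not produced.
Required activator HaxE is absent, so *mibS* is not transcribed.
So MibS is not produced.
Required activator MibS is absent, so *ulmD* is not transcribed.
So UlmD is not produced.
Required activator UlmD is absent, so *pexP* is not transcribed.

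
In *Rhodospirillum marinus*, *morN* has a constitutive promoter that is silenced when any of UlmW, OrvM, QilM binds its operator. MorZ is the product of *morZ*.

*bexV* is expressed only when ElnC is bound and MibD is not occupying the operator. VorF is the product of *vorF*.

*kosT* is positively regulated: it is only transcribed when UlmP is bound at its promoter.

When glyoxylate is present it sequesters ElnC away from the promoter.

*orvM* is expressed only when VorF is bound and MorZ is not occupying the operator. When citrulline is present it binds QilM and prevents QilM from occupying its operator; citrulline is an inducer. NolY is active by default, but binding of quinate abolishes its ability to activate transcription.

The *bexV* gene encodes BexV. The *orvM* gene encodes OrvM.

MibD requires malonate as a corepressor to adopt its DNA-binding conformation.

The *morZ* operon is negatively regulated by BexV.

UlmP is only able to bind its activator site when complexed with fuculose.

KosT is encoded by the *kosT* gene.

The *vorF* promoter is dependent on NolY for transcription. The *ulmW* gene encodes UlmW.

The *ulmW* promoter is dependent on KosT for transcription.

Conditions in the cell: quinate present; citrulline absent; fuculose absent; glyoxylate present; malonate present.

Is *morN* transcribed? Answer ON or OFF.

Fuculose is absent, so UlmP is inactive.
Required activator UlmP is absent, so *kosT* is not transcribed.
So KosT is not produced.
Required activator KosT is absent, so *ulmW* is not transcribed.
So UlmW is not produced.
Malonate is present, so MibD is active.
Glyoxylate is present, so ElnC is inactive.
With repressor MibD bound, *bexV* is not transcribed.
So BexV is not produced.
With no repressor bound, *morZ* is transcribed.
So MorZ is produced and active.
Quinate is present, so NolY is inactive.
Required activator NolY is absent, so *vorF* is not transcribed.
So VorF is not produced.
With repressor MorZ bound, *orvM* is not transcribed.
So OrvM is not produced.
Citrulline is absent, so QilM is active.
With repressor QilM bound, *morN* is not transcribed.

OFF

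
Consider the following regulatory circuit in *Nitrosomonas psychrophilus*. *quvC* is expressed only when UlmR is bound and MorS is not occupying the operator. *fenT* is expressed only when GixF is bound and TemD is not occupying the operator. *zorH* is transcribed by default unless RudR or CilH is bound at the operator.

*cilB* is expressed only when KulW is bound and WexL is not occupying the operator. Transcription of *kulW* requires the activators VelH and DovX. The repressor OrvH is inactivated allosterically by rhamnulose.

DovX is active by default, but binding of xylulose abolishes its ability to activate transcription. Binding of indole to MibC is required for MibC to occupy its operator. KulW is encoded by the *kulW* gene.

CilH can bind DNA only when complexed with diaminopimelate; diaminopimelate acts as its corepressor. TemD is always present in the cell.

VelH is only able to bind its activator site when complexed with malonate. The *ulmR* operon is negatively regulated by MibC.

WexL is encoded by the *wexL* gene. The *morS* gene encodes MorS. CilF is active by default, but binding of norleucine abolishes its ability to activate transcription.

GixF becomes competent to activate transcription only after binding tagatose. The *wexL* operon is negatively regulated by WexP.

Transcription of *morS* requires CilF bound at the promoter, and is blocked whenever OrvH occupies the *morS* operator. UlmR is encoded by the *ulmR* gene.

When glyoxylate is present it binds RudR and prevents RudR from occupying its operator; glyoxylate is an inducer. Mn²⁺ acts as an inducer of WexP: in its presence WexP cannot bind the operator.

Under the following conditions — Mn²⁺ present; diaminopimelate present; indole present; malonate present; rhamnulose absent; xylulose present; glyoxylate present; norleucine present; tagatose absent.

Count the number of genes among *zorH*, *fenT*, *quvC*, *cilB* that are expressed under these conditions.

Glyoxylate is present, so RudR is inactive.
Diaminopimelate is present, so CilH is active.
With repressor CilH bound, *zorH* is not transcribed.
→ *zorH* is OFF.
TemD is produced constitutively and is active.
Tagatose is absent, so GixF is inactive.
With repressor TemD bound, *fenT* is not transcribed.
→ *fenT* is OFF.
Indole is present, so MibC is active.
With repressor MibC bound, *ulmR* is not transcribed.
So UlmR is not produced.
Norleucine is present, so CilF is inactive.
Rhamnulose is absent, so OrvH is active.
With repressor OrvH bound, *morS* is not transcribed.
So MorS is not produced.
Required activator UlmR is absent, so *quvC* is not transcribed.
→ *quvC* is OFF.
Malonate is present, so VelH is active.
Xylulose is present, so DovX is inactive.
Required activator DovX is absent, so *kulW* is not transcribed.
So KulW is not produced.
Mn²⁺ is present, so WexP is inactive.
With no repressor bound, *wexL* is transcribed.
So WexL is produced and active.
With repressor WexL bound, *cilB* is not transcribed.
→ *cilB* is OFF.
0 of the 4 genes are transcribed.

0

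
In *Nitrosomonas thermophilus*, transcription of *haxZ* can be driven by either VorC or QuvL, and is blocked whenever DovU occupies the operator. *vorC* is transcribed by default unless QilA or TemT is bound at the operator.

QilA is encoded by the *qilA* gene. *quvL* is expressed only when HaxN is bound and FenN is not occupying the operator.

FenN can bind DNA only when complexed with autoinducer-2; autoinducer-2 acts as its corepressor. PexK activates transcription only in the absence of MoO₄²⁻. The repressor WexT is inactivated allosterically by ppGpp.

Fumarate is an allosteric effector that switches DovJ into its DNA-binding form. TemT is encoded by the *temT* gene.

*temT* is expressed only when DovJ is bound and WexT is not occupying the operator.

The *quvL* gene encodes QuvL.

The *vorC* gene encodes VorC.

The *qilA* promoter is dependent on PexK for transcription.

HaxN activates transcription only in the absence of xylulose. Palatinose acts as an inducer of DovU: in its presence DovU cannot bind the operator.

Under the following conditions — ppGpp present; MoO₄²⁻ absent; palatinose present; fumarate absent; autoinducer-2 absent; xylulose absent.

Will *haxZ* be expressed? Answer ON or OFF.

MoO₄²⁻ is absent, so PexK is active.
No repressor is bound and PexK is active, so *qilA* is transcribed.
So QilA is produced and active.
ppGpp is present, so WexT is inactive.
Fumarate is absent, so DovJ is inactive.
Required activator DovJ is absent, so *temT* is not transcribed.
So TemT is not produced.
With repressor QilA bound, *vorC* is not transcribed.
So VorC is not produced.
Palatinose is present, so DovU is inactive.
Xylulose is absent, so HaxN is active.
Autoinducer-2 is absent, so FenN is inactive.
No repressor is bound and HaxN is active, so *quvL* is transcribed.
So QuvL is produced and active.
Activator QuvL is present, so *haxZ* is transcribed.

ON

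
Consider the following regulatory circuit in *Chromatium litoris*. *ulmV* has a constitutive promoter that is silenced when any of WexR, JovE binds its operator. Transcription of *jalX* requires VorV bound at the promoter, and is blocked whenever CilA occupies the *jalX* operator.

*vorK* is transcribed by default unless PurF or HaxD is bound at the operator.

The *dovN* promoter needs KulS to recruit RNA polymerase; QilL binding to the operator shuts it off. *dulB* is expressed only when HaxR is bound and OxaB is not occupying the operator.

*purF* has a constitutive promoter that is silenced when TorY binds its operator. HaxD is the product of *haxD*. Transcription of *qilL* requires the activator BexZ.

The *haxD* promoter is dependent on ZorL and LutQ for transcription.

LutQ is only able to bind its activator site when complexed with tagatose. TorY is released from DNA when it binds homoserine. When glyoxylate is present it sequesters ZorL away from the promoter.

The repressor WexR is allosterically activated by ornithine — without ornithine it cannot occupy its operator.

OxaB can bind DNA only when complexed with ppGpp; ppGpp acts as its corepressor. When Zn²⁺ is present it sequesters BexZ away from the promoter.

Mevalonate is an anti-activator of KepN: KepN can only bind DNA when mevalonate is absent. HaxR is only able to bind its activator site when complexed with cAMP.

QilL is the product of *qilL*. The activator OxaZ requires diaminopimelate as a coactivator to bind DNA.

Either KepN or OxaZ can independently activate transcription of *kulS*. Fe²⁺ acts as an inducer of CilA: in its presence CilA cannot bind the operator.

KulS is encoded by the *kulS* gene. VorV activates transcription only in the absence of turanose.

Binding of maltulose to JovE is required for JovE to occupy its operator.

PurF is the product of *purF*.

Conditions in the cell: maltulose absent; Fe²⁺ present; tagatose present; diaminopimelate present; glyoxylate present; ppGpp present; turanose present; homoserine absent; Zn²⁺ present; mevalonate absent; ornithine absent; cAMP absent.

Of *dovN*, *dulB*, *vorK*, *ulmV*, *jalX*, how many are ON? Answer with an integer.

3

Mevalonate is absent, so KepN is active.
Diaminopimelate is present, so OxaZ is active.
Activator KepN is present, so *kulS* is transcribed.
So KulS is produced and active.
Zn²⁺ is present, so BexZ is inactive.
Required activator BexZ is absent, so *qilL* is not transcribed.
So QilL is not produced.
No repressor is bound and KulS is active, so *dovN* is transcribed.
→ *dovN* is ON.
ppGpp is present, so OxaB is active.
cAMP is absent, so HaxR is inactive.
With repressor OxaB bound, *dulB* is not transcribed.
→ *dulB* is OFF.
Homoserine is absent, so TorY is active.
With repressor TorY bound, *purF* is not transcribed.
So PurF is not produced.
Glyoxylate is present, so ZorL is inactive.
Tagatose is present, so LutQ is active.
Required activator ZorL is absent, so *haxD* is not transcribed.
So HaxD is not produced.
With no repressor bound, *vorK* is transcribed.
→ *vorK* is ON.
Ornithine is absent, so WexR is inactive.
Maltulose is absent, so JovE is inactive.
With no repressor bound, *ulmV* is transcribed.
→ *ulmV* is ON.
Turanose is present, so VorV is inactive.
Fe²⁺ is present, so CilA is inactive.
Required activator VorV is absent, so *jalX* is not transcribed.
→ *jalX* is OFF.
3 of the 5 genes are transcribed.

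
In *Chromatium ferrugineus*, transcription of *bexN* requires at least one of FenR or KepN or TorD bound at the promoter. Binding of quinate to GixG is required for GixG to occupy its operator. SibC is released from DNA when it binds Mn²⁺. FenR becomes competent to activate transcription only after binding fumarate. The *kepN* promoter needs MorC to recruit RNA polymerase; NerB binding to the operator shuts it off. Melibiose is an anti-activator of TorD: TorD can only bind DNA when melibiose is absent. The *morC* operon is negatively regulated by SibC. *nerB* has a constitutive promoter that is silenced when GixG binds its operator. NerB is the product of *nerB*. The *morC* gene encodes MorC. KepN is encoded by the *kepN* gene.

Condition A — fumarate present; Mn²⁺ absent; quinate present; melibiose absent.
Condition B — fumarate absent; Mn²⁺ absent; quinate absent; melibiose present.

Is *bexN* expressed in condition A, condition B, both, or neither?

Condition A:
Fumarate is present, so FenR is active.
Mn²⁺ is absent, so SibC is active.
With repressor SibC bound, *morC* is not transcribed.
So MorC is not produced.
Quinate is present, so GixG is active.
With repressor GixG bound, *nerB* is not transcribed.
So NerB is not produced.
Required activator MorC is absent, so *kepN* is not transcribed.
So KepN is not produced.
Melibiose is absent, so TorD is active.
Activator FenR is present, so *bexN* is transcribed.
→ *bexN* is ON in A.
Condition B:
Fumarate is absent, so FenR is inactive.
Mn²⁺ is absent, so SibC is active.
With repressor SibC bound, *morC* is not transcribed.
So MorC is not produced.
Quinate is absent, so GixG is inactive.
With no repressor bound, *nerB* is transcribed.
So NerB is produced and active.
With repressor NerB bound, *kepN* is not transcribed.
So KepN is not produced.
Melibiose is present, so TorD is inactive.
No activator is available at the *bexN* promoter, so *bexN* is not transcribed.
→ *bexN* is OFF in B.

A only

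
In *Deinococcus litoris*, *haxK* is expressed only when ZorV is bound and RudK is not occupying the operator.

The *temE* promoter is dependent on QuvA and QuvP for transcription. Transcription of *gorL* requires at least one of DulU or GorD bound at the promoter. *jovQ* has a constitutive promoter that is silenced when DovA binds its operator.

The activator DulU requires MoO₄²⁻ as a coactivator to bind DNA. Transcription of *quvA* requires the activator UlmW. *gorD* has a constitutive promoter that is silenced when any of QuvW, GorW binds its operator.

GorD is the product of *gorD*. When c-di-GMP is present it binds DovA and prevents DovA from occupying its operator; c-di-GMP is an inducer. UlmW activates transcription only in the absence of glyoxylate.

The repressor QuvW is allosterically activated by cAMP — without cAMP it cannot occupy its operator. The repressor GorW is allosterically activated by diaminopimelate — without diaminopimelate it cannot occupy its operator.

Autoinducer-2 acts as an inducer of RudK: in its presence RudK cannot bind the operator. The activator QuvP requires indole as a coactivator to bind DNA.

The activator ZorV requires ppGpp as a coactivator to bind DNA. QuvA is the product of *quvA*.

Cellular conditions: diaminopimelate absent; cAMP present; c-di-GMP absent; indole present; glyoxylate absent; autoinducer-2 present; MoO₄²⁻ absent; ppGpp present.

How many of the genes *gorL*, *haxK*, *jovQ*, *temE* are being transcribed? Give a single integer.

2

MoO₄²⁻ is absent, so DulU is inactive.
cAMP is present, so QuvW is active.
Diaminopimelate is absent, so GorW is inactive.
With repressor QuvW bound, *gorD* is not transcribed.
So GorD is not produced.
No activator is available at the *gorL* promoter, so *gorL* is not transcribed.
→ *gorL* is OFF.
ppGpp is present, so ZorV is active.
Autoinducer-2 is present, so RudK is inactive.
No repressor is bound and ZorV is active, so *haxK* is transcribed.
→ *haxK* is ON.
c-di-GMP is absent, so DovA is active.
With repressor DovA bound, *jovQ* is not transcribed.
→ *jovQ* is OFF.
Glyoxylate is absent, so UlmW is active.
No repressor is bound and UlmW is active, so *quvA* is transcribed.
So QuvA is produced and active.
Indole is present, so QuvP is active.
No repressor is bound and QuvA and QuvP are active, so *temE* is transcribed.
→ *temE* is ON.
2 of the 4 genes are transcribed.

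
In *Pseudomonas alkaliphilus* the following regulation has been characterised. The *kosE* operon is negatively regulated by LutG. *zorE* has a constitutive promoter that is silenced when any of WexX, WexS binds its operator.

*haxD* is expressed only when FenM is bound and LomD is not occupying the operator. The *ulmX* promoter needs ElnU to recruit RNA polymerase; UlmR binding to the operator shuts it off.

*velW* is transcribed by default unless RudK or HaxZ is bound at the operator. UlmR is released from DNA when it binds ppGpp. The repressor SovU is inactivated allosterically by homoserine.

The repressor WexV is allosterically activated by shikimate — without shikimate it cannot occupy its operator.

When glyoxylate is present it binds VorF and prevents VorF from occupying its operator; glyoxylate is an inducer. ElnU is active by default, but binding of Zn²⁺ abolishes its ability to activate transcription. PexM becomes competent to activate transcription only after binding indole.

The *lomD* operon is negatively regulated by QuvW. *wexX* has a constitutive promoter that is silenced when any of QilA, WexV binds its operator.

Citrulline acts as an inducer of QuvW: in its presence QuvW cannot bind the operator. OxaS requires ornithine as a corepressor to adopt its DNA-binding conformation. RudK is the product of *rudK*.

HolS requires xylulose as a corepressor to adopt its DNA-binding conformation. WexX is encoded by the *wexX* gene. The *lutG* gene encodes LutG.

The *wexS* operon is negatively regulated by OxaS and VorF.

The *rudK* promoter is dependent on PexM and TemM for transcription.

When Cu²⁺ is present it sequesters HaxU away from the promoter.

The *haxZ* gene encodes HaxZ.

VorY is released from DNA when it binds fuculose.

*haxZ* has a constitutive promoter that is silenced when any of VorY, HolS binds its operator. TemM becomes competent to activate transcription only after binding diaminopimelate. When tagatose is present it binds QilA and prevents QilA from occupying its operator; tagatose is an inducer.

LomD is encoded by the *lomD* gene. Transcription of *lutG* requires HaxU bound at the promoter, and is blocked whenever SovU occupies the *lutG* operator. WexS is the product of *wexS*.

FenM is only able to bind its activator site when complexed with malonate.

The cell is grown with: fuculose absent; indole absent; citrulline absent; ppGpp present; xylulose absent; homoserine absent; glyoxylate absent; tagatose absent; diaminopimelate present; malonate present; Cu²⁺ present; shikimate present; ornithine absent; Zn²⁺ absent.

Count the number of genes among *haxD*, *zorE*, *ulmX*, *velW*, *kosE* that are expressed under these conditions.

5

Citrulline is absent, so QuvW is active.
With repressor QuvW bound, *lomD* is not transcribed.
So LomD is not produced.
Malonate is present, so FenM is active.
No repressor is bound and FenM is active, so *haxD* is transcribed.
→ *haxD* is ON.
Tagatose is absent, so QilA is active.
Shikimate is present, so WexV is active.
With repressor QilA bound, *wexX* is not transcribed.
So WexX is not produced.
Ornithine is absent, so OxaS is inactive.
Glyoxylate is absent, so VorF is active.
With repressor VorF bound, *wexS* is not transcribed.
So WexS is not produced.
With no repressor bound, *zorE* is transcribed.
→ *zorE* is ON.
Zn²⁺ is absent, so ElnU is active.
ppGpp is present, so UlmR is inactive.
No repressor is bound and ElnU is active, so *ulmX* is transcribed.
→ *ulmX* is ON.
Indole is absent, so PexM is inactive.
Diaminopimelate is present, so TemM is active.
Required activator PexM is absent, so *rudK* is not transcribed.
So RudK is not produced.
Fuculose is absent, so VorY is active.
Xylulose is absent, so HolS is inactive.
With repressor VorY bound, *haxZ* is not transcribed.
So HaxZ is not produced.
With no repressor bound, *velW* is transcribed.
→ *velW* is ON.
Homoserine is absent, so SovU is active.
Cu²⁺ is present, so HaxU is inactive.
With repressor SovU bound, *lutG* is not transcribed.
So LutG is not produced.
With no repressor bound, *kosE* is transcribed.
→ *kosE* is ON.
5 of the 5 genes are transcribed.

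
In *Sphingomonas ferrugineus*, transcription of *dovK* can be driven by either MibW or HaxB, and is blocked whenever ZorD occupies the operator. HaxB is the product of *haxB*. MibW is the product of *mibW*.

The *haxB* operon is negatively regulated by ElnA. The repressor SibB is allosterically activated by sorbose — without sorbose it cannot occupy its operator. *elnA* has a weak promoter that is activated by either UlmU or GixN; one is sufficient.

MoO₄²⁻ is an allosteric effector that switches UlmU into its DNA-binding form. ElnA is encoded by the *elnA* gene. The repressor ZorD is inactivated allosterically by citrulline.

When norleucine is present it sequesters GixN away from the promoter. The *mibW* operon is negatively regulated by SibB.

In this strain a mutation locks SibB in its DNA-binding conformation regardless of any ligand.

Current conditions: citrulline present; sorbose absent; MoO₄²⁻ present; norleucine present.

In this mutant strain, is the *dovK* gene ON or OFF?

OFF

Citrulline is present, so ZorD is inactive.
SibB is constitutively active in this strain.
With repressor SibB bound, *mibW* is not transcribed.
So MibW is not produced.
MoO₄²⁻ is present, so UlmU is active.
Norleucine is present, so GixN is inactive.
Activator UlmU is present, so *elnA* is transcribed.
So ElnA is produced and active.
With repressor ElnA bound, *haxB* is not transcribed.
So HaxB is not produced.
No activator is available at the *dovK* promoter, so *dovK* is not transcribed.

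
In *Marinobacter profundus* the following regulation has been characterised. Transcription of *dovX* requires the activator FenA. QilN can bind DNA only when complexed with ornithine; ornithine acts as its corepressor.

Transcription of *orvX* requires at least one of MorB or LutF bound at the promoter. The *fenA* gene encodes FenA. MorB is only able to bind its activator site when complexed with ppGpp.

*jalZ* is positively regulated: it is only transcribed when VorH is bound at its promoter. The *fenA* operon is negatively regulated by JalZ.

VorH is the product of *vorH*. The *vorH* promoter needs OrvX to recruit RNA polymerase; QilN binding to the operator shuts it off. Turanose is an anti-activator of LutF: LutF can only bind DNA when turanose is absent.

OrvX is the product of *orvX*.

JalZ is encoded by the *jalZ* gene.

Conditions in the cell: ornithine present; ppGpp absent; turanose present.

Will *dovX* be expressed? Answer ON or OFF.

ppGpp is absent, so MorB is inactive.
Turanose is present, so LutF is inactive.
No activator is available at the *orvX* promoter, so *orvX* is not transcribed.
So OrvX is not produced.
Ornithine is present, so QilN is active.
With repressor QilN bound, *vorH* is not transcribed.
So VorH is not produced.
Required activator VorH is absent, so *jalZ* is not transcribed.
So JalZ is not produced.
With no repressor bound, *fenA* is transcribed.
So FenA is produced and active.
No repressor is bound and FenA is active, so *dovX* is transcribed.

ON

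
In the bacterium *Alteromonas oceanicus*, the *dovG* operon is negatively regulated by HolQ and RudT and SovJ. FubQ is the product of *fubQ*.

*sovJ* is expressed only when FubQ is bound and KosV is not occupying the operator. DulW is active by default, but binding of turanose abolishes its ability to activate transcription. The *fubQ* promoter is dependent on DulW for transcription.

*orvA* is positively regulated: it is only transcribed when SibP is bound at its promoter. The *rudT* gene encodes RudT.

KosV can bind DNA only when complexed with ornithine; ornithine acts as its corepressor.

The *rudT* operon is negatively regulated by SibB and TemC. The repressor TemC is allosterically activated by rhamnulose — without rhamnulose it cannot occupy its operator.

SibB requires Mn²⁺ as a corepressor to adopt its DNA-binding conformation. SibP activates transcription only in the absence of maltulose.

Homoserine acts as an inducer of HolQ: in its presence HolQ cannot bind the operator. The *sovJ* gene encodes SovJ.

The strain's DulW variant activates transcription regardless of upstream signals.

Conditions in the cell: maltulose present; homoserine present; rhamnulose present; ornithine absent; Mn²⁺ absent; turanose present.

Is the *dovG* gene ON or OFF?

Homoserine is present, so HolQ is inactive.
Mn²⁺ is absent, so SibB is inactive.
Rhamnulose is present, so TemC is active.
With repressor TemC bound, *rudT* is not transcribed.
So RudT is not produced.
Ornithine is absent, so KosV is inactive.
DulW is constitutively active in this strain.
No repressor is bound and DulW is active, so *fubQ* is transcribed.
So FubQ is produced and active.
No repressor is bound and FubQ is active, so *sovJ* is transcribed.
So SovJ is produced and active.
With repressor SovJ bound, *dovG* is not transcribed.

OFF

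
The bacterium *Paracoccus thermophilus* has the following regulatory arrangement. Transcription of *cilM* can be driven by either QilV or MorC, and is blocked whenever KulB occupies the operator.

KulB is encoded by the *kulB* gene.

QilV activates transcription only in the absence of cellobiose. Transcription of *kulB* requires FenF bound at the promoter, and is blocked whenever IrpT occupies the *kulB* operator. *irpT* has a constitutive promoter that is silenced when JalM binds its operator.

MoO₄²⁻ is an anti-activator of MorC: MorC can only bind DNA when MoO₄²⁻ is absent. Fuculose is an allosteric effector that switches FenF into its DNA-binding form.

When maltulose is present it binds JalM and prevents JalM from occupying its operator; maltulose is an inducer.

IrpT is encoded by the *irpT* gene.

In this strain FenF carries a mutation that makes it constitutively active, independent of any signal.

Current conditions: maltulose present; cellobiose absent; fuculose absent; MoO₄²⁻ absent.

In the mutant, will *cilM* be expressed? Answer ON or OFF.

Cellobiose is absent, so QilV is active.
MoO₄²⁻ is absent, so MorC is active.
Maltulose is present, so JalM is inactive.
With no repressor bound, *irpT* is transcribed.
So IrpT is produced and active.
FenF is constitutively active in this strain.
With repressor IrpT bound, *kulB* is not transcribed.
So KulB is not produced.
Activator QilV is present, so *cilM* is transcribed.

ON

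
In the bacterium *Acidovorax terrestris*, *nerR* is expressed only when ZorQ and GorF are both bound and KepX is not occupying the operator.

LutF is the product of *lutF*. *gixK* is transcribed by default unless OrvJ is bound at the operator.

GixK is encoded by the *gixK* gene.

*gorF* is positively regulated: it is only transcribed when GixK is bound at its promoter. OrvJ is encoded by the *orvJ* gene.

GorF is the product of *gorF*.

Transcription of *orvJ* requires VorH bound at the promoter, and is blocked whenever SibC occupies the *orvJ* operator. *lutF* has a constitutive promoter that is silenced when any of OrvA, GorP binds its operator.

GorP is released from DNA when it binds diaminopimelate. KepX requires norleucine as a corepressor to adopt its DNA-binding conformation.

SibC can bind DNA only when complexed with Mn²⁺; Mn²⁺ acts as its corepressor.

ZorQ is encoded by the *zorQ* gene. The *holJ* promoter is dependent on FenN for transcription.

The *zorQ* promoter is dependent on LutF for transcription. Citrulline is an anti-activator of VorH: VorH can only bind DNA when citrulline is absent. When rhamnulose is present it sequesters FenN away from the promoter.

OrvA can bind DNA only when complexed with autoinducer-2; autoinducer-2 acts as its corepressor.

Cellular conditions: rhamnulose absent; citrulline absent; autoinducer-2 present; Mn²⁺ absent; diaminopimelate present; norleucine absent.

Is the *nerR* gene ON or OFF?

Norleucine is absent, so KepX is inactive.
Autoinducer-2 is present, so OrvA is active.
Diaminopimelate is present, so GorP is inactive.
With repressor OrvA bound, *lutF* is not transcribed.
So LutF is not produced.
Required activator LutF is absent, so *zorQ* is not transcribed.
So ZorQ is not produced.
Mn²⁺ is absent, so SibC is inactive.
Citrulline is absent, so VorH is active.
No repressor is bound and VorH is active, so *orvJ* is transcribed.
So OrvJ is produced and active.
With repressor OrvJ bound, *gixK* is not transcribed.
So GixK is not produced.
Required activator GixK is absent, so *gorF* is not transcribed.
So GorF is not produced.
Required activator ZorQ is absent, so *nerR* is not transcribed.

OFF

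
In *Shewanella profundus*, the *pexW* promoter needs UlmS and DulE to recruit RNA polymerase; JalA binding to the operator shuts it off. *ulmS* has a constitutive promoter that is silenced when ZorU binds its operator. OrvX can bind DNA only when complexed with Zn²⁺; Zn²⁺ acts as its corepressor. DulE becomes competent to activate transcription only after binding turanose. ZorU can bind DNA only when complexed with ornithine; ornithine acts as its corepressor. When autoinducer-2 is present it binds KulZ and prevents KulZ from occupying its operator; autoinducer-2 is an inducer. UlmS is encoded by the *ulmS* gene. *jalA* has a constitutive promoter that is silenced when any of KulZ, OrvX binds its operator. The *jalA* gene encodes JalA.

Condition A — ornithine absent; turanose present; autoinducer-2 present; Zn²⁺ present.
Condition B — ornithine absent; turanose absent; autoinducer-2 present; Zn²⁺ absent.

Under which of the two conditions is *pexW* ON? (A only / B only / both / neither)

A only

Condition A:
Ornithine is absent, so ZorU is inactive.
With no repressor bound, *ulmS* is transcribed.
So UlmS is produced and active.
Turanose is present, so DulE is active.
Autoinducer-2 is present, so KulZ is inactive.
Zn²⁺ is present, so OrvX is active.
With repressor OrvX bound, *jalA* is not transcribed.
So JalA is not produced.
No repressor is bound and UlmS and DulE are active, so *pexW* is transcribed.
→ *pexW* is ON in A.
Condition B:
Ornithine is absent, so ZorU is inactive.
With no repressor bound, *ulmS* is transcribed.
So UlmS is produced and active.
Turanose is absent, so DulE is inactive.
Autoinducer-2 is present, so KulZ is inactive.
Zn²⁺ is absent, so OrvX is inactive.
With no repressor bound, *jalA* is transcribed.
So JalA is produced and active.
With repressor JalA bound, *pexW* is not transcribed.
→ *pexW* is OFF in B.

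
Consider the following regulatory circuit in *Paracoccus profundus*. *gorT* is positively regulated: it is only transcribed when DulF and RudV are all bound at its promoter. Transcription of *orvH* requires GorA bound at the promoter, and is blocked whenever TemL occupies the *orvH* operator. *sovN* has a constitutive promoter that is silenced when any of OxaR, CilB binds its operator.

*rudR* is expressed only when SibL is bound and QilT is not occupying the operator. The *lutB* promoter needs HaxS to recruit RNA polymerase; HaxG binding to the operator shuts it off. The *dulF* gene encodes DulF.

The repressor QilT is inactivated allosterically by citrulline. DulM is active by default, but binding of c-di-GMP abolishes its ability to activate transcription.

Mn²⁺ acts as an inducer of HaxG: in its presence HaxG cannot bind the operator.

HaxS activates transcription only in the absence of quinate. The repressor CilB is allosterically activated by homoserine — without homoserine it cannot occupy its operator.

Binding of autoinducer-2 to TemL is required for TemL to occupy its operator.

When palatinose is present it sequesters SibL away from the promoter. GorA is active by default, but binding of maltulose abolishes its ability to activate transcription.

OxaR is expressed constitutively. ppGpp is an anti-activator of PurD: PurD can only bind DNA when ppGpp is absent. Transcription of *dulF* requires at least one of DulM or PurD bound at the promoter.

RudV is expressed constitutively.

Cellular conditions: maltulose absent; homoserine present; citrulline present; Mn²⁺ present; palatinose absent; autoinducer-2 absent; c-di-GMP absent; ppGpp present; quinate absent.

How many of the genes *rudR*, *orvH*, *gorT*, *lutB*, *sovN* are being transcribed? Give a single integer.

Palatinose is absent, so SibL is active.
Citrulline is present, so QilT is inactive.
No repressor is bound and SibL is active, so *rudR* is transcribed.
→ *rudR* is ON.
Autoinducer-2 is absent, so TemL is inactive.
Maltulose is absent, so GorA is active.
No repressor is bound and GorA is active, so *orvH* is transcribed.
→ *orvH* is ON.
c-di-GMP is absent, so DulM is active.
ppGpp is present, so PurD is inactive.
Activator DulM is present, so *dulF* is transcribed.
So DulF is produced and active.
RudV is produced constitutively and is active.
No repressor is bound and DulF and RudV are active, so *gorT* is transcribed.
→ *gorT* is ON.
Mn²⁺ is present, so HaxG is inactive.
Quinate is absent, so HaxS is active.
No repressor is bound and HaxS is active, so *lutB* is transcribed.
→ *lutB* is ON.
OxaR is produced constitutively and is active.
Homoserine is present, so CilB is active.
With repressor OxaR bound, *sovN* is not transcribed.
→ *sovN* is OFF.
4 of the 5 genes are transcribed.

4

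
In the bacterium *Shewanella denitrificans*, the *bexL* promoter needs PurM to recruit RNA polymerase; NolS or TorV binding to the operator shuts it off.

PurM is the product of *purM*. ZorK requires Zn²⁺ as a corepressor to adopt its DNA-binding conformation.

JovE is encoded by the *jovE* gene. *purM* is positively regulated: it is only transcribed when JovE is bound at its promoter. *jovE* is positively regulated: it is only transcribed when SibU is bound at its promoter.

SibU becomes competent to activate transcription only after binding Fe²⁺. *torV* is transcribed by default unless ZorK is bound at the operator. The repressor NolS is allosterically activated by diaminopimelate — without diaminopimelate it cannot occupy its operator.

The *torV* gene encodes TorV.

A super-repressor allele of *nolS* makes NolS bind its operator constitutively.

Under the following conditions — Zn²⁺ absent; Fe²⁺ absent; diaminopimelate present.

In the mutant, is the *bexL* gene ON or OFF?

OFF

NolS is constitutively active in this strain.
Zn²⁺ is absent, so ZorK is inactive.
With no repressor bound, *torV* is transcribed.
So TorV is produced and active.
Fe²⁺ is absent, so SibU is inactive.
Required activator SibU is absent, so *jovE* is not transcribed.
So JovE is not produced.
Required activator JovE is absent, so *purM* is not transcribed.
So PurM is not produced.
With repressor NolS bound, *bexL* is not transcribed.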